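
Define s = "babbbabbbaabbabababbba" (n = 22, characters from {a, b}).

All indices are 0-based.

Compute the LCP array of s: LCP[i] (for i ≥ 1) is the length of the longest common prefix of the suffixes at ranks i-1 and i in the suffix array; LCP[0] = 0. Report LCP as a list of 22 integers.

[0, 1, 1, 4, 2, 3, 5, 5, 0, 2, 2, 5, 3, 6, 6, 1, 3, 3, 4, 2, 4, 4]

sorted suffixes:
  #0 SA[0]=21  'a'
  #1 SA[1]=9  'aabbabababbba'
  #2 SA[2]=13  'abababbba'
  #3 SA[3]=15  'ababbba'
  #4 SA[4]=10  'abbabababbba'
  #5 SA[5]=17  'abbba'
  #6 SA[6]=5  'abbbaabbabababbba'
  #7 SA[7]=1  'abbbabbbaabbabababbba'
  #8 SA[8]=20  'ba'
  #9 SA[9]=8  'baabbabababbba'
  #10 SA[10]=12  'babababbba'
  #11 SA[11]=14  'bababbba'
  #12 SA[12]=16  'babbba'
  #13 SA[13]=4  'babbbaabbabababbba'
  #14 SA[14]=0  'babbbabbbaabbabababbba'
  #15 SA[15]=19  'bba'
  #16 SA[16]=7  'bbaabbabababbba'
  #17 SA[17]=11  'bbabababbba'
  #18 SA[18]=3  'bbabbbaabbabababbba'
  #19 SA[19]=18  'bbba'
  #20 SA[20]=6  'bbbaabbabababbba'
  #21 SA[21]=2  'bbbabbbaabbabababbba'

SA = [21, 9, 13, 15, 10, 17, 5, 1, 20, 8, 12, 14, 16, 4, 0, 19, 7, 11, 3, 18, 6, 2]
[i] adj suffixes → lcp
  [1] 21/9 → 1 ('a')
  [2] 9/13 → 1 ('a')
  [3] 13/15 → 4 ('abab')
  [4] 15/10 → 2 ('ab')
  [5] 10/17 → 3 ('abb')
  [6] 17/5 → 5 ('abbba')
  [7] 5/1 → 5 ('abbba')
  [8] 1/20 → 0 ('')
  [9] 20/8 → 2 ('ba')
  [10] 8/12 → 2 ('ba')
  [11] 12/14 → 5 ('babab')
  [12] 14/16 → 3 ('bab')
  [13] 16/4 → 6 ('babbba')
  [14] 4/0 → 6 ('babbba')
  [15] 0/19 → 1 ('b')
  [16] 19/7 → 3 ('bba')
  [17] 7/11 → 3 ('bba')
  [18] 11/3 → 4 ('bbab')
  [19] 3/18 → 2 ('bb')
  [20] 18/6 → 4 ('bbba')
  [21] 6/2 → 4 ('bbba')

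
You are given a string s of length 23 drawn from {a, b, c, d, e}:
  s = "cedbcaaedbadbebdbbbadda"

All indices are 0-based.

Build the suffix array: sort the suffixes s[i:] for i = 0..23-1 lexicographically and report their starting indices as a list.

[22, 5, 10, 19, 6, 9, 18, 17, 16, 3, 14, 12, 4, 0, 21, 8, 15, 2, 11, 20, 13, 7, 1]

rank | idx | suffix
   0 |  22 | a
   1 |   5 | aaedbadbebdbbbadda
   2 |  10 | adbebdbbbadda
   3 |  19 | adda
   4 |   6 | aedbadbebdbbbadda
   5 |   9 | badbebdbbbadda
   6 |  18 | badda
   7 |  17 | bbadda
   8 |  16 | bbbadda
   9 |   3 | bcaaedbadbebdbbbadda
  10 |  14 | bdbbbadda
  11 |  12 | bebdbbbadda
  12 |   4 | caaedbadbebdbbbadda
  13 |   0 | cedbcaaedbadbebdbbbadda
  14 |  21 | da
  15 |   8 | dbadbebdbbbadda
  16 |  15 | dbbbadda
  17 |   2 | dbcaaedbadbebdbbbadda
  18 |  11 | dbebdbbbadda
  19 |  20 | dda
  20 |  13 | ebdbbbadda
  21 |   7 | edbadbebdbbbadda
  22 |   1 | edbcaaedbadbebdbbbadda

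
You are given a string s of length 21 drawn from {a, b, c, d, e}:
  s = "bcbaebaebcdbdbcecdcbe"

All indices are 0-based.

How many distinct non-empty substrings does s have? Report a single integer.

rank | idx | suffix
   0 |   3 | aebaebcdbdbcecdcbe
   1 |   6 | aebcdbdbcecdcbe
   2 |   2 | baebaebcdbdbcecdcbe
   3 |   5 | baebcdbdbcecdcbe
   4 |   0 | bcbaebaebcdbdbcecdcbe
   5 |   8 | bcdbdbcecdcbe
   6 |  13 | bcecdcbe
   7 |  11 | bdbcecdcbe
   8 |  19 | be
   9 |   1 | cbaebaebcdbdbcecdcbe
  10 |  18 | cbe
  11 |   9 | cdbdbcecdcbe
  12 |  16 | cdcbe
  13 |  14 | cecdcbe
  14 |  12 | dbcecdcbe
  15 |  10 | dbdbcecdcbe
  16 |  17 | dcbe
  17 |  20 | e
  18 |   4 | ebaebcdbdbcecdcbe
  19 |   7 | ebcdbdbcecdcbe
  20 |  15 | ecdcbe

SA = [3, 6, 2, 5, 0, 8, 13, 11, 19, 1, 18, 9, 16, 14, 12, 10, 17, 20, 4, 7, 15]
[i] adj suffixes → lcp
  [1] 3/6 → 3 ('aeb')
  [2] 6/2 → 0 ('')
  [3] 2/5 → 4 ('baeb')
  [4] 5/0 → 1 ('b')
  [5] 0/8 → 2 ('bc')
  [6] 8/13 → 2 ('bc')
  [7] 13/11 → 1 ('b')
  [8] 11/19 → 1 ('b')
  [9] 19/1 → 0 ('')
  [10] 1/18 → 2 ('cb')
  [11] 18/9 → 1 ('c')
  [12] 9/16 → 2 ('cd')
  [13] 16/14 → 1 ('c')
  [14] 14/12 → 0 ('')
  [15] 12/10 → 2 ('db')
  [16] 10/17 → 1 ('d')
  [17] 17/20 → 0 ('')
  [18] 20/4 → 1 ('e')
  [19] 4/7 → 2 ('eb')
  [20] 7/15 → 1 ('e')

n(n+1)/2 = 21·22/2 = 231
Σ LCP = 0 + 3 + 0 + 4 + 1 + 2 + 2 + 1 + 1 + 0 + 2 + 1 + 2 + 1 + 0 + 2 + 1 + 0 + 1 + 2 + 1 = 27
distinct = 231 − 27 = 204

204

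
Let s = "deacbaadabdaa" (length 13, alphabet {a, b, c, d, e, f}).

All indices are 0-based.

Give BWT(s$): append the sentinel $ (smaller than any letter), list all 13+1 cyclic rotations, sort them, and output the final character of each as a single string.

aadbdeacaaba$d

rank  rotation        last
    0  $deacbaadabdaa  a
    1  a$deacbaadabda  a
    2  aa$deacbaadabd  d
    3  aadabdaa$deacb  b
    4  abdaa$deacbaad  d
    5  acbaadabdaa$de  e
    6  adabdaa$deacba  a
    7  baadabdaa$deac  c
    8  bdaa$deacbaada  a
    9  cbaadabdaa$dea  a
   10  daa$deacbaadab  b
   11  dabdaa$deacbaa  a
   12  deacbaadabdaa$  $
   13  eacbaadabdaa$d  d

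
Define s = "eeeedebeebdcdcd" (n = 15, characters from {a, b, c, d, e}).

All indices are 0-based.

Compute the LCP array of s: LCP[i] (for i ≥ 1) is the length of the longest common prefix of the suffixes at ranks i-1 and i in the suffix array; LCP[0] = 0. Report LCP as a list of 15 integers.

sorted suffixes:
  #0 SA[0]=9  'bdcdcd'
  #1 SA[1]=6  'beebdcdcd'
  #2 SA[2]=13  'cd'
  #3 SA[3]=11  'cdcd'
  #4 SA[4]=14  'd'
  #5 SA[5]=12  'dcd'
  #6 SA[6]=10  'dcdcd'
  #7 SA[7]=4  'debeebdcdcd'
  #8 SA[8]=8  'ebdcdcd'
  #9 SA[9]=5  'ebeebdcdcd'
  #10 SA[10]=3  'edebeebdcdcd'
  #11 SA[11]=7  'eebdcdcd'
  #12 SA[12]=2  'eedebeebdcdcd'
  #13 SA[13]=1  'eeedebeebdcdcd'
  #14 SA[14]=0  'eeeedebeebdcdcd'

SA = [9, 6, 13, 11, 14, 12, 10, 4, 8, 5, 3, 7, 2, 1, 0]
rank  pair      lcp
   1  s[9:],s[6:]  1  'b'
   2  s[6:],s[13:]  0  ''
   3  s[13:],s[11:]  2  'cd'
   4  s[11:],s[14:]  0  ''
   5  s[14:],s[12:]  1  'd'
   6  s[12:],s[10:]  3  'dcd'
   7  s[10:],s[4:]  1  'd'
   8  s[4:],s[8:]  0  ''
   9  s[8:],s[5:]  2  'eb'
  10  s[5:],s[3:]  1  'e'
  11  s[3:],s[7:]  1  'e'
  12  s[7:],s[2:]  2  'ee'
  13  s[2:],s[1:]  2  'ee'
  14  s[1:],s[0:]  3  'eee'

[0, 1, 0, 2, 0, 1, 3, 1, 0, 2, 1, 1, 2, 2, 3]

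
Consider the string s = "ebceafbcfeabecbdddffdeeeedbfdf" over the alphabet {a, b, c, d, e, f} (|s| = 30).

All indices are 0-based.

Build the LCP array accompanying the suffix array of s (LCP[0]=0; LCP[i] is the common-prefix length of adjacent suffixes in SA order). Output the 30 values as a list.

[0, 1, 0, 2, 1, 1, 1, 0, 1, 1, 0, 1, 2, 1, 1, 2, 0, 2, 1, 1, 1, 1, 2, 3, 0, 1, 1, 2, 1, 1]

rank | idx | suffix
   0 |  10 | abecbdddffdeeeedbfdf
   1 |   4 | afbcfeabecbdddffdeeeedbfdf
   2 |   1 | bceafbcfeabecbdddffdeeeedbfdf
   3 |   6 | bcfeabecbdddffdeeeedbfdf
   4 |  14 | bdddffdeeeedbfdf
   5 |  11 | becbdddffdeeeedbfdf
   6 |  26 | bfdf
   7 |  13 | cbdddffdeeeedbfdf
   8 |   2 | ceafbcfeabecbdddffdeeeedbfdf
   9 |   7 | cfeabecbdddffdeeeedbfdf
  10 |  25 | dbfdf
  11 |  15 | dddffdeeeedbfdf
  12 |  16 | ddffdeeeedbfdf
  13 |  20 | deeeedbfdf
  14 |  28 | df
  15 |  17 | dffdeeeedbfdf
  16 |   9 | eabecbdddffdeeeedbfdf
  17 |   3 | eafbcfeabecbdddffdeeeedbfdf
  18 |   0 | ebceafbcfeabecbdddffdeeeedbfdf
  19 |  12 | ecbdddffdeeeedbfdf
  20 |  24 | edbfdf
  21 |  23 | eedbfdf
  22 |  22 | eeedbfdf
  23 |  21 | eeeedbfdf
  24 |  29 | f
  25 |   5 | fbcfeabecbdddffdeeeedbfdf
  26 |  19 | fdeeeedbfdf
  27 |  27 | fdf
  28 |   8 | feabecbdddffdeeeedbfdf
  29 |  18 | ffdeeeedbfdf

SA = [10, 4, 1, 6, 14, 11, 26, 13, 2, 7, 25, 15, 16, 20, 28, 17, 9, 3, 0, 12, 24, 23, 22, 21, 29, 5, 19, 27, 8, 18]
[i] adj suffixes → lcp
  [1] 10/4 → 1 ('a')
  [2] 4/1 → 0 ('')
  [3] 1/6 → 2 ('bc')
  [4] 6/14 → 1 ('b')
  [5] 14/11 → 1 ('b')
  [6] 11/26 → 1 ('b')
  [7] 26/13 → 0 ('')
  [8] 13/2 → 1 ('c')
  [9] 2/7 → 1 ('c')
  [10] 7/25 → 0 ('')
  [11] 25/15 → 1 ('d')
  [12] 15/16 → 2 ('dd')
  [13] 16/20 → 1 ('d')
  [14] 20/28 → 1 ('d')
  [15] 28/17 → 2 ('df')
  [16] 17/9 → 0 ('')
  [17] 9/3 → 2 ('ea')
  [18] 3/0 → 1 ('e')
  [19] 0/12 → 1 ('e')
  [20] 12/24 → 1 ('e')
  [21] 24/23 → 1 ('e')
  [22] 23/22 → 2 ('ee')
  [23] 22/21 → 3 ('eee')
  [24] 21/29 → 0 ('')
  [25] 29/5 → 1 ('f')
  [26] 5/19 → 1 ('f')
  [27] 19/27 → 2 ('fd')
  [28] 27/8 → 1 ('f')
  [29] 8/18 → 1 ('f')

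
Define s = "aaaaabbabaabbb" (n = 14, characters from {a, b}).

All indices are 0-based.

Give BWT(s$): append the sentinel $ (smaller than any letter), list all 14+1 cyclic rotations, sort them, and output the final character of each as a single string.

b$aaabbaababbaa

rank  rotation         last
    0  $aaaaabbabaabbb  b
    1  aaaaabbabaabbb$  $
    2  aaaabbabaabbb$a  a
    3  aaabbabaabbb$aa  a
    4  aabbabaabbb$aaa  a
    5  aabbb$aaaaabbab  b
    6  abaabbb$aaaaabb  b
    7  abbabaabbb$aaaa  a
    8  abbb$aaaaabbaba  a
    9  b$aaaaabbabaabb  b
   10  baabbb$aaaaabba  a
   11  babaabbb$aaaaab  b
   12  bb$aaaaabbabaab  b
   13  bbabaabbb$aaaaa  a
   14  bbb$aaaaabbabaa  a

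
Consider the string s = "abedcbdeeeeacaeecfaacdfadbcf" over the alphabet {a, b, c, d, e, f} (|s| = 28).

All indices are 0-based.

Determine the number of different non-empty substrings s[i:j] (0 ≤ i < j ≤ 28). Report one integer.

377

sorted suffixes:
  #0 SA[0]=18  'aacdfadbcf'
  #1 SA[1]=0  'abedcbdeeeeacaeecfaacdfadbcf'
  #2 SA[2]=11  'acaeecfaacdfadbcf'
  #3 SA[3]=19  'acdfadbcf'
  #4 SA[4]=23  'adbcf'
  #5 SA[5]=13  'aeecfaacdfadbcf'
  #6 SA[6]=25  'bcf'
  #7 SA[7]=5  'bdeeeeacaeecfaacdfadbcf'
  #8 SA[8]=1  'bedcbdeeeeacaeecfaacdfadbcf'
  #9 SA[9]=12  'caeecfaacdfadbcf'
  #10 SA[10]=4  'cbdeeeeacaeecfaacdfadbcf'
  #11 SA[11]=20  'cdfadbcf'
  #12 SA[12]=26  'cf'
  #13 SA[13]=16  'cfaacdfadbcf'
  #14 SA[14]=24  'dbcf'
  #15 SA[15]=3  'dcbdeeeeacaeecfaacdfadbcf'
  #16 SA[16]=6  'deeeeacaeecfaacdfadbcf'
  #17 SA[17]=21  'dfadbcf'
  #18 SA[18]=10  'eacaeecfaacdfadbcf'
  #19 SA[19]=15  'ecfaacdfadbcf'
  #20 SA[20]=2  'edcbdeeeeacaeecfaacdfadbcf'
  #21 SA[21]=9  'eeacaeecfaacdfadbcf'
  #22 SA[22]=14  'eecfaacdfadbcf'
  #23 SA[23]=8  'eeeacaeecfaacdfadbcf'
  #24 SA[24]=7  'eeeeacaeecfaacdfadbcf'
  #25 SA[25]=27  'f'
  #26 SA[26]=17  'faacdfadbcf'
  #27 SA[27]=22  'fadbcf'

SA = [18, 0, 11, 19, 23, 13, 25, 5, 1, 12, 4, 20, 26, 16, 24, 3, 6, 21, 10, 15, 2, 9, 14, 8, 7, 27, 17, 22]
rank  pair      lcp
   1  s[18:],s[0:]  1  'a'
   2  s[0:],s[11:]  1  'a'
   3  s[11:],s[19:]  2  'ac'
   4  s[19:],s[23:]  1  'a'
   5  s[23:],s[13:]  1  'a'
   6  s[13:],s[25:]  0  ''
   7  s[25:],s[5:]  1  'b'
   8  s[5:],s[1:]  1  'b'
   9  s[1:],s[12:]  0  ''
  10  s[12:],s[4:]  1  'c'
  11  s[4:],s[20:]  1  'c'
  12  s[20:],s[26:]  1  'c'
  13  s[26:],s[16:]  2  'cf'
  14  s[16:],s[24:]  0  ''
  15  s[24:],s[3:]  1  'd'
  16  s[3:],s[6:]  1  'd'
  17  s[6:],s[21:]  1  'd'
  18  s[21:],s[10:]  0  ''
  19  s[10:],s[15:]  1  'e'
  20  s[15:],s[2:]  1  'e'
  21  s[2:],s[9:]  1  'e'
  22  s[9:],s[14:]  2  'ee'
  23  s[14:],s[8:]  2  'ee'
  24  s[8:],s[7:]  3  'eee'
  25  s[7:],s[27:]  0  ''
  26  s[27:],s[17:]  1  'f'
  27  s[17:],s[22:]  2  'fa'

n(n+1)/2 = 28·29/2 = 406
Σ LCP = 0 + 1 + 1 + 2 + 1 + 1 + 0 + 1 + 1 + 0 + 1 + 1 + 1 + 2 + 0 + 1 + 1 + 1 + 0 + 1 + 1 + 1 + 2 + 2 + 3 + 0 + 1 + 2 = 29
distinct = 406 − 29 = 377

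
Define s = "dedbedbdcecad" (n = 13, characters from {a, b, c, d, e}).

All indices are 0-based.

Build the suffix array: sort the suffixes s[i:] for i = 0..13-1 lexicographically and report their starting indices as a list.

[11, 6, 3, 10, 8, 12, 5, 2, 7, 0, 9, 4, 1]

sorted suffixes:
  #0 SA[0]=11  'ad'
  #1 SA[1]=6  'bdcecad'
  #2 SA[2]=3  'bedbdcecad'
  #3 SA[3]=10  'cad'
  #4 SA[4]=8  'cecad'
  #5 SA[5]=12  'd'
  #6 SA[6]=5  'dbdcecad'
  #7 SA[7]=2  'dbedbdcecad'
  #8 SA[8]=7  'dcecad'
  #9 SA[9]=0  'dedbedbdcecad'
  #10 SA[10]=9  'ecad'
  #11 SA[11]=4  'edbdcecad'
  #12 SA[12]=1  'edbedbdcecad'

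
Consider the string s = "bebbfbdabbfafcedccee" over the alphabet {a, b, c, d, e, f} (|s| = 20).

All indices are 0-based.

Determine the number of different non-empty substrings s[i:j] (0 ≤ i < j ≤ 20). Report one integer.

rank | idx | suffix
   0 |   7 | abbfafcedccee
   1 |  11 | afcedccee
   2 |   8 | bbfafcedccee
   3 |   2 | bbfbdabbfafcedccee
   4 |   5 | bdabbfafcedccee
   5 |   0 | bebbfbdabbfafcedccee
   6 |   9 | bfafcedccee
   7 |   3 | bfbdabbfafcedccee
   8 |  16 | ccee
   9 |  13 | cedccee
  10 |  17 | cee
  11 |   6 | dabbfafcedccee
  12 |  15 | dccee
  13 |  19 | e
  14 |   1 | ebbfbdabbfafcedccee
  15 |  14 | edccee
  16 |  18 | ee
  17 |  10 | fafcedccee
  18 |   4 | fbdabbfafcedccee
  19 |  12 | fcedccee

SA = [7, 11, 8, 2, 5, 0, 9, 3, 16, 13, 17, 6, 15, 19, 1, 14, 18, 10, 4, 12]
rank  pair      lcp
   1  s[7:],s[11:]  1  'a'
   2  s[11:],s[8:]  0  ''
   3  s[8:],s[2:]  3  'bbf'
   4  s[2:],s[5:]  1  'b'
   5  s[5:],s[0:]  1  'b'
   6  s[0:],s[9:]  1  'b'
   7  s[9:],s[3:]  2  'bf'
   8  s[3:],s[16:]  0  ''
   9  s[16:],s[13:]  1  'c'
  10  s[13:],s[17:]  2  'ce'
  11  s[17:],s[6:]  0  ''
  12  s[6:],s[15:]  1  'd'
  13  s[15:],s[19:]  0  ''
  14  s[19:],s[1:]  1  'e'
  15  s[1:],s[14:]  1  'e'
  16  s[14:],s[18:]  1  'e'
  17  s[18:],s[10:]  0  ''
  18  s[10:],s[4:]  1  'f'
  19  s[4:],s[12:]  1  'f'

n(n+1)/2 = 20·21/2 = 210
Σ LCP = 0 + 1 + 0 + 3 + 1 + 1 + 1 + 2 + 0 + 1 + 2 + 0 + 1 + 0 + 1 + 1 + 1 + 0 + 1 + 1 = 18
distinct = 210 − 18 = 192

192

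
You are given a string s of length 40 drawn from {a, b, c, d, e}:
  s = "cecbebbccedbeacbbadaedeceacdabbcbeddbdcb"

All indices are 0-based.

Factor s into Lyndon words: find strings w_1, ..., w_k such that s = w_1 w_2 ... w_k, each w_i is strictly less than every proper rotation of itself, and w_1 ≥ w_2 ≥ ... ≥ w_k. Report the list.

["ce", "c", "be", "bbccedbe", "acbbadaedeceacd", "abbcbeddbdcb"]

emit factor 1: 'ce' (i=0, period=2)
emit factor 2: 'c' (i=2, period=1)
emit factor 3: 'be' (i=3, period=2)
emit factor 4: 'bbccedbe' (i=5, period=8)
emit factor 5: 'acbbadaedeceacd' (i=13, period=15)
emit factor 6: 'abbcbeddbdcb' (i=28, period=12)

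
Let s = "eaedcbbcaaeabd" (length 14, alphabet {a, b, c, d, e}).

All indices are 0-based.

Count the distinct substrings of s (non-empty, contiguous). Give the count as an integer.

94

sorted suffixes:
  #0 SA[0]=8  'aaeabd'
  #1 SA[1]=11  'abd'
  #2 SA[2]=9  'aeabd'
  #3 SA[3]=1  'aedcbbcaaeabd'
  #4 SA[4]=5  'bbcaaeabd'
  #5 SA[5]=6  'bcaaeabd'
  #6 SA[6]=12  'bd'
  #7 SA[7]=7  'caaeabd'
  #8 SA[8]=4  'cbbcaaeabd'
  #9 SA[9]=13  'd'
  #10 SA[10]=3  'dcbbcaaeabd'
  #11 SA[11]=10  'eabd'
  #12 SA[12]=0  'eaedcbbcaaeabd'
  #13 SA[13]=2  'edcbbcaaeabd'

SA = [8, 11, 9, 1, 5, 6, 12, 7, 4, 13, 3, 10, 0, 2]
rank  pair      lcp
   1  s[8:],s[11:]  1  'a'
   2  s[11:],s[9:]  1  'a'
   3  s[9:],s[1:]  2  'ae'
   4  s[1:],s[5:]  0  ''
   5  s[5:],s[6:]  1  'b'
   6  s[6:],s[12:]  1  'b'
   7  s[12:],s[7:]  0  ''
   8  s[7:],s[4:]  1  'c'
   9  s[4:],s[13:]  0  ''
  10  s[13:],s[3:]  1  'd'
  11  s[3:],s[10:]  0  ''
  12  s[10:],s[0:]  2  'ea'
  13  s[0:],s[2:]  1  'e'

n(n+1)/2 = 14·15/2 = 105
Σ LCP = 0 + 1 + 1 + 2 + 0 + 1 + 1 + 0 + 1 + 0 + 1 + 0 + 2 + 1 = 11
distinct = 105 − 11 = 94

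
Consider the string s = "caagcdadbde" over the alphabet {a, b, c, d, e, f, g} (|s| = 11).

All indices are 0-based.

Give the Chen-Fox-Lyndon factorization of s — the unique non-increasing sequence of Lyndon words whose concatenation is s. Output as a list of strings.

emit factor 1: 'c' (i=0, period=1)
emit factor 2: 'aagcdadbde' (i=1, period=10)

["c", "aagcdadbde"]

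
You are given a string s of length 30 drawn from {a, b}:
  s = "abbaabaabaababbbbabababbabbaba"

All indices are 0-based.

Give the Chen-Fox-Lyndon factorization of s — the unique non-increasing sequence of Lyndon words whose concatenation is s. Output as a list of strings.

["abb", "aabaabaababbbbabababbabbab", "a"]

emit factor 1: 'abb' (i=0, period=3)
emit factor 2: 'aabaabaababbbbabababbabbab' (i=3, period=26)
emit factor 3: 'a' (i=29, period=1)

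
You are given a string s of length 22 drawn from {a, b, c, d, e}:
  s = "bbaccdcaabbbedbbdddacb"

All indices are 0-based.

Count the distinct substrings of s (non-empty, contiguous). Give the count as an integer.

231

sorted suffixes:
  #0 SA[0]=7  'aabbbedbbdddacb'
  #1 SA[1]=8  'abbbedbbdddacb'
  #2 SA[2]=19  'acb'
  #3 SA[3]=2  'accdcaabbbedbbdddacb'
  #4 SA[4]=21  'b'
  #5 SA[5]=1  'baccdcaabbbedbbdddacb'
  #6 SA[6]=0  'bbaccdcaabbbedbbdddacb'
  #7 SA[7]=9  'bbbedbbdddacb'
  #8 SA[8]=14  'bbdddacb'
  #9 SA[9]=10  'bbedbbdddacb'
  #10 SA[10]=15  'bdddacb'
  #11 SA[11]=11  'bedbbdddacb'
  #12 SA[12]=6  'caabbbedbbdddacb'
  #13 SA[13]=20  'cb'
  #14 SA[14]=3  'ccdcaabbbedbbdddacb'
  #15 SA[15]=4  'cdcaabbbedbbdddacb'
  #16 SA[16]=18  'dacb'
  #17 SA[17]=13  'dbbdddacb'
  #18 SA[18]=5  'dcaabbbedbbdddacb'
  #19 SA[19]=17  'ddacb'
  #20 SA[20]=16  'dddacb'
  #21 SA[21]=12  'edbbdddacb'

SA = [7, 8, 19, 2, 21, 1, 0, 9, 14, 10, 15, 11, 6, 20, 3, 4, 18, 13, 5, 17, 16, 12]
rank  pair      lcp
   1  s[7:],s[8:]  1  'a'
   2  s[8:],s[19:]  1  'a'
   3  s[19:],s[2:]  2  'ac'
   4  s[2:],s[21:]  0  ''
   5  s[21:],s[1:]  1  'b'
   6  s[1:],s[0:]  1  'b'
   7  s[0:],s[9:]  2  'bb'
   8  s[9:],s[14:]  2  'bb'
   9  s[14:],s[10:]  2  'bb'
  10  s[10:],s[15:]  1  'b'
  11  s[15:],s[11:]  1  'b'
  12  s[11:],s[6:]  0  ''
  13  s[6:],s[20:]  1  'c'
  14  s[20:],s[3:]  1  'c'
  15  s[3:],s[4:]  1  'c'
  16  s[4:],s[18:]  0  ''
  17  s[18:],s[13:]  1  'd'
  18  s[13:],s[5:]  1  'd'
  19  s[5:],s[17:]  1  'd'
  20  s[17:],s[16:]  2  'dd'
  21  s[16:],s[12:]  0  ''

n(n+1)/2 = 22·23/2 = 253
Σ LCP = 0 + 1 + 1 + 2 + 0 + 1 + 1 + 2 + 2 + 2 + 1 + 1 + 0 + 1 + 1 + 1 + 0 + 1 + 1 + 1 + 2 + 0 = 22
distinct = 253 − 22 = 231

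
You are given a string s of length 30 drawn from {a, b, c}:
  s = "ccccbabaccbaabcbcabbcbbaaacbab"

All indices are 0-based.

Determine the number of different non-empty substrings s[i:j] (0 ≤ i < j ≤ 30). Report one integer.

409

rank | idx | suffix
   0 |  23 | aaacbab
   1 |  11 | aabcbcabbcbbaaacbab
   2 |  24 | aacbab
   3 |  28 | ab
   4 |   5 | abaccbaabcbcabbcbbaaacbab
   5 |  17 | abbcbbaaacbab
   6 |  12 | abcbcabbcbbaaacbab
   7 |  25 | acbab
   8 |   7 | accbaabcbcabbcbbaaacbab
   9 |  29 | b
  10 |  22 | baaacbab
  11 |  10 | baabcbcabbcbbaaacbab
  12 |  27 | bab
  13 |   4 | babaccbaabcbcabbcbbaaacbab
  14 |   6 | baccbaabcbcabbcbbaaacbab
  15 |  21 | bbaaacbab
  16 |  18 | bbcbbaaacbab
  17 |  15 | bcabbcbbaaacbab
  18 |  19 | bcbbaaacbab
  19 |  13 | bcbcabbcbbaaacbab
  20 |  16 | cabbcbbaaacbab
  21 |   9 | cbaabcbcabbcbbaaacbab
  22 |  26 | cbab
  23 |   3 | cbabaccbaabcbcabbcbbaaacbab
  24 |  20 | cbbaaacbab
  25 |  14 | cbcabbcbbaaacbab
  26 |   8 | ccbaabcbcabbcbbaaacbab
  27 |   2 | ccbabaccbaabcbcabbcbbaaacbab
  28 |   1 | cccbabaccbaabcbcabbcbbaaacbab
  29 |   0 | ccccbabaccbaabcbcabbcbbaaacbab

SA = [23, 11, 24, 28, 5, 17, 12, 25, 7, 29, 22, 10, 27, 4, 6, 21, 18, 15, 19, 13, 16, 9, 26, 3, 20, 14, 8, 2, 1, 0]
[i] adj suffixes → lcp
  [1] 23/11 → 2 ('aa')
  [2] 11/24 → 2 ('aa')
  [3] 24/28 → 1 ('a')
  [4] 28/5 → 2 ('ab')
  [5] 5/17 → 2 ('ab')
  [6] 17/12 → 2 ('ab')
  [7] 12/25 → 1 ('a')
  [8] 25/7 → 2 ('ac')
  [9] 7/29 → 0 ('')
  [10] 29/22 → 1 ('b')
  [11] 22/10 → 3 ('baa')
  [12] 10/27 → 2 ('ba')
  [13] 27/4 → 3 ('bab')
  [14] 4/6 → 2 ('ba')
  [15] 6/21 → 1 ('b')
  [16] 21/18 → 2 ('bb')
  [17] 18/15 → 1 ('b')
  [18] 15/19 → 2 ('bc')
  [19] 19/13 → 3 ('bcb')
  [20] 13/16 → 0 ('')
  [21] 16/9 → 1 ('c')
  [22] 9/26 → 3 ('cba')
  [23] 26/3 → 4 ('cbab')
  [24] 3/20 → 2 ('cb')
  [25] 20/14 → 2 ('cb')
  [26] 14/8 → 1 ('c')
  [27] 8/2 → 4 ('ccba')
  [28] 2/1 → 2 ('cc')
  [29] 1/0 → 3 ('ccc')

n(n+1)/2 = 30·31/2 = 465
Σ LCP = 0 + 2 + 2 + 1 + 2 + 2 + 2 + 1 + 2 + 0 + 1 + 3 + 2 + 3 + 2 + 1 + 2 + 1 + 2 + 3 + 0 + 1 + 3 + 4 + 2 + 2 + 1 + 4 + 2 + 3 = 56
distinct = 465 − 56 = 409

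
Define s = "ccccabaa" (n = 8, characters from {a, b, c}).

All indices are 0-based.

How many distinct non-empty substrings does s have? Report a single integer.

28

rank→(start, suffix):
  0 → (7, 'a')
  1 → (6, 'aa')
  2 → (4, 'abaa')
  3 → (5, 'baa')
  4 → (3, 'cabaa')
  5 → (2, 'ccabaa')
  6 → (1, 'cccabaa')
  7 → (0, 'ccccabaa')

SA = [7, 6, 4, 5, 3, 2, 1, 0]
i: (SA[i-1],SA[i]) lcp shared
  1: (7,6) 1 'a'
  2: (6,4) 1 'a'
  3: (4,5) 0 ''
  4: (5,3) 0 ''
  5: (3,2) 1 'c'
  6: (2,1) 2 'cc'
  7: (1,0) 3 'ccc'

n(n+1)/2 = 8·9/2 = 36
Σ LCP = 0 + 1 + 1 + 0 + 0 + 1 + 2 + 3 = 8
distinct = 36 − 8 = 28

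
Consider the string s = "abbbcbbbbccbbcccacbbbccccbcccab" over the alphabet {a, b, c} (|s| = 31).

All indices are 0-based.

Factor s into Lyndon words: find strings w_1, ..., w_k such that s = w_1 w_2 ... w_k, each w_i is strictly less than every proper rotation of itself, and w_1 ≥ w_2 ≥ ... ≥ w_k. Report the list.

emit factor 1: 'abbbcbbbbccbbcccacbbbccccbccc' (i=0, period=29)
emit factor 2: 'ab' (i=29, period=2)

["abbbcbbbbccbbcccacbbbccccbccc", "ab"]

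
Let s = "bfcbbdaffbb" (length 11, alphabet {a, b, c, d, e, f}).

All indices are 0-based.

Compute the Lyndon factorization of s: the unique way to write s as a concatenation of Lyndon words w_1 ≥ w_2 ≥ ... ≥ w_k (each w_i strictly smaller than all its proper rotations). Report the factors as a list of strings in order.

emit factor 1: 'bfc' (i=0, period=3)
emit factor 2: 'bbd' (i=3, period=3)
emit factor 3: 'affbb' (i=6, period=5)

["bfc", "bbd", "affbb"]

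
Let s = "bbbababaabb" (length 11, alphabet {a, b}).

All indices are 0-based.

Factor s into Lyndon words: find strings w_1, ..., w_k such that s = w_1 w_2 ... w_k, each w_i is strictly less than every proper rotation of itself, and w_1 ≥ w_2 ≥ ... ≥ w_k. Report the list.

["b", "b", "b", "ab", "ab", "aabb"]

emit factor 1: 'b' (i=0, period=1)
emit factor 2: 'b' (i=1, period=1)
emit factor 3: 'b' (i=2, period=1)
emit factor 4: 'ab' (i=3, period=2)
emit factor 5: 'ab' (i=5, period=2)
emit factor 6: 'aabb' (i=7, period=4)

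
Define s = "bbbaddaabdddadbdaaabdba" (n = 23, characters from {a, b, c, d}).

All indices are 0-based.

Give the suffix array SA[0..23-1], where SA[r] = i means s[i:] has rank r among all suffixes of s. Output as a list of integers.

[22, 16, 17, 6, 18, 7, 12, 3, 21, 2, 1, 0, 14, 19, 8, 15, 5, 11, 20, 13, 4, 10, 9]

sorted suffixes:
  #0 SA[0]=22  'a'
  #1 SA[1]=16  'aaabdba'
  #2 SA[2]=17  'aabdba'
  #3 SA[3]=6  'aabdddadbdaaabdba'
  #4 SA[4]=18  'abdba'
  #5 SA[5]=7  'abdddadbdaaabdba'
  #6 SA[6]=12  'adbdaaabdba'
  #7 SA[7]=3  'addaabdddadbdaaabdba'
  #8 SA[8]=21  'ba'
  #9 SA[9]=2  'baddaabdddadbdaaabdba'
  #10 SA[10]=1  'bbaddaabdddadbdaaabdba'
  #11 SA[11]=0  'bbbaddaabdddadbdaaabdba'
  #12 SA[12]=14  'bdaaabdba'
  #13 SA[13]=19  'bdba'
  #14 SA[14]=8  'bdddadbdaaabdba'
  #15 SA[15]=15  'daaabdba'
  #16 SA[16]=5  'daabdddadbdaaabdba'
  #17 SA[17]=11  'dadbdaaabdba'
  #18 SA[18]=20  'dba'
  #19 SA[19]=13  'dbdaaabdba'
  #20 SA[20]=4  'ddaabdddadbdaaabdba'
  #21 SA[21]=10  'ddadbdaaabdba'
  #22 SA[22]=9  'dddadbdaaabdba'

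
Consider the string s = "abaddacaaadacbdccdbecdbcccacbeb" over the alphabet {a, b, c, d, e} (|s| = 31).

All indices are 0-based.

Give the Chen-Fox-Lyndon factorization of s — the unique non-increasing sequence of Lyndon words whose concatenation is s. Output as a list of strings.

emit factor 1: 'abaddac' (i=0, period=7)
emit factor 2: 'aaadacbdccdbecdbcccacbeb' (i=7, period=24)

["abaddac", "aaadacbdccdbecdbcccacbeb"]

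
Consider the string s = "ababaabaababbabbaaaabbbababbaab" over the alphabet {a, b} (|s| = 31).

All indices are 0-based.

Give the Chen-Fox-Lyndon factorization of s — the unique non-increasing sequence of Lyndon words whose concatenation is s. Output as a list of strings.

emit factor 1: 'ab' (i=0, period=2)
emit factor 2: 'ab' (i=2, period=2)
emit factor 3: 'aabaababbabb' (i=4, period=12)
emit factor 4: 'aaaabbbababbaab' (i=16, period=15)

["ab", "ab", "aabaababbabb", "aaaabbbababbaab"]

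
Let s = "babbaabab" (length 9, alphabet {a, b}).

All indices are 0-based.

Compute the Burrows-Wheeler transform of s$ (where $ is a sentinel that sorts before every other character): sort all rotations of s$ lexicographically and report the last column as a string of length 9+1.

rank  rotation    last
    0  $babbaabab  b
    1  aabab$babb  b
    2  ab$babbaab  b
    3  abab$babba  a
    4  abbaabab$b  b
    5  b$babbaaba  a
    6  baabab$bab  b
    7  bab$babbaa  a
    8  babbaabab$  $
    9  bbaabab$ba  a

bbbababa$a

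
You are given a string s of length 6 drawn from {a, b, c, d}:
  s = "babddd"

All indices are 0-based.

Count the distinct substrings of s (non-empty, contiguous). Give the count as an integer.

17

sorted suffixes:
  #0 SA[0]=1  'abddd'
  #1 SA[1]=0  'babddd'
  #2 SA[2]=2  'bddd'
  #3 SA[3]=5  'd'
  #4 SA[4]=4  'dd'
  #5 SA[5]=3  'ddd'

SA = [1, 0, 2, 5, 4, 3]
[i] adj suffixes → lcp
  [1] 1/0 → 0 ('')
  [2] 0/2 → 1 ('b')
  [3] 2/5 → 0 ('')
  [4] 5/4 → 1 ('d')
  [5] 4/3 → 2 ('dd')

n(n+1)/2 = 6·7/2 = 21
Σ LCP = 0 + 0 + 1 + 0 + 1 + 2 = 4
distinct = 21 − 4 = 17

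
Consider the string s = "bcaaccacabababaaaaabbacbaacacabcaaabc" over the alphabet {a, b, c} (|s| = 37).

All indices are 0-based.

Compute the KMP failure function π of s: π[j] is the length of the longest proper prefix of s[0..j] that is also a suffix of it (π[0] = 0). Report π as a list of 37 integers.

[0, 0, 0, 0, 0, 0, 0, 0, 0, 1, 0, 1, 0, 1, 0, 0, 0, 0, 0, 1, 1, 0, 0, 1, 0, 0, 0, 0, 0, 0, 1, 2, 3, 4, 0, 1, 2]

π[0] = 0
j=1 s[j]='c': π[1]=0 (border '')
j=2 s[j]='a': π[2]=0 (border '')
j=3 s[j]='a': π[3]=0 (border '')
j=4 s[j]='c': π[4]=0 (border '')
j=5 s[j]='c': π[5]=0 (border '')
j=6 s[j]='a': π[6]=0 (border '')
j=7 s[j]='c': π[7]=0 (border '')
j=8 s[j]='a': π[8]=0 (border '')
j=9 s[j]='b': π[9]=1 (border 'b')
j=10 s[j]='a': k: 1→0; π[10]=0 (border '')
j=11 s[j]='b': π[11]=1 (border 'b')
j=12 s[j]='a': k: 1→0; π[12]=0 (border '')
j=13 s[j]='b': π[13]=1 (border 'b')
j=14 s[j]='a': k: 1→0; π[14]=0 (border '')
j=15 s[j]='a': π[15]=0 (border '')
j=16 s[j]='a': π[16]=0 (border '')
j=17 s[j]='a': π[17]=0 (border '')
j=18 s[j]='a': π[18]=0 (border '')
j=19 s[j]='b': π[19]=1 (border 'b')
j=20 s[j]='b': k: 1→0; π[20]=1 (border 'b')
j=21 s[j]='a': k: 1→0; π[21]=0 (border '')
j=22 s[j]='c': π[22]=0 (border '')
j=23 s[j]='b': π[23]=1 (border 'b')
j=24 s[j]='a': k: 1→0; π[24]=0 (border '')
j=25 s[j]='a': π[25]=0 (border '')
j=26 s[j]='c': π[26]=0 (border '')
j=27 s[j]='a': π[27]=0 (border '')
j=28 s[j]='c': π[28]=0 (border '')
j=29 s[j]='a': π[29]=0 (border '')
j=30 s[j]='b': π[30]=1 (border 'b')
j=31 s[j]='c': π[31]=2 (border 'bc')
j=32 s[j]='a': π[32]=3 (border 'bca')
j=33 s[j]='a': π[33]=4 (border 'bcaa')
j=34 s[j]='a': k: 4→0; π[34]=0 (border '')
j=35 s[j]='b': π[35]=1 (border 'b')
j=36 s[j]='c': π[36]=2 (border 'bc')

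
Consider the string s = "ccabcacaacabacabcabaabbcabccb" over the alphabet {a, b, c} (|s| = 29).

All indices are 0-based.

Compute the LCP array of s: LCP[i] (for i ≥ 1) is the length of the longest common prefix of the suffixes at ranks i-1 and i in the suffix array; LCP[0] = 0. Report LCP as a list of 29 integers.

[0, 2, 1, 3, 2, 2, 4, 3, 1, 3, 4, 0, 1, 2, 1, 1, 4, 3, 2, 0, 2, 4, 3, 5, 4, 2, 1, 1, 2]

rank | idx | suffix
   0 |  19 | aabbcabccb
   1 |   7 | aacabacabcabaabbcabccb
   2 |  17 | abaabbcabccb
   3 |  10 | abacabcabaabbcabccb
   4 |  20 | abbcabccb
   5 |  14 | abcabaabbcabccb
   6 |   2 | abcacaacabacabcabaabbcabccb
   7 |  24 | abccb
   8 |   5 | acaacabacabcabaabbcabccb
   9 |   8 | acabacabcabaabbcabccb
  10 |  12 | acabcabaabbcabccb
  11 |  28 | b
  12 |  18 | baabbcabccb
  13 |  11 | bacabcabaabbcabccb
  14 |  21 | bbcabccb
  15 |  15 | bcabaabbcabccb
  16 |  22 | bcabccb
  17 |   3 | bcacaacabacabcabaabbcabccb
  18 |  25 | bccb
  19 |   6 | caacabacabcabaabbcabccb
  20 |  16 | cabaabbcabccb
  21 |   9 | cabacabcabaabbcabccb
  22 |  13 | cabcabaabbcabccb
  23 |   1 | cabcacaacabacabcabaabbcabccb
  24 |  23 | cabccb
  25 |   4 | cacaacabacabcabaabbcabccb
  26 |  27 | cb
  27 |   0 | ccabcacaacabacabcabaabbcabccb
  28 |  26 | ccb

SA = [19, 7, 17, 10, 20, 14, 2, 24, 5, 8, 12, 28, 18, 11, 21, 15, 22, 3, 25, 6, 16, 9, 13, 1, 23, 4, 27, 0, 26]
rank  pair      lcp
   1  s[19:],s[7:]  2  'aa'
   2  s[7:],s[17:]  1  'a'
   3  s[17:],s[10:]  3  'aba'
   4  s[10:],s[20:]  2  'ab'
   5  s[20:],s[14:]  2  'ab'
   6  s[14:],s[2:]  4  'abca'
   7  s[2:],s[24:]  3  'abc'
   8  s[24:],s[5:]  1  'a'
   9  s[5:],s[8:]  3  'aca'
  10  s[8:],s[12:]  4  'acab'
  11  s[12:],s[28:]  0  ''
  12  s[28:],s[18:]  1  'b'
  13  s[18:],s[11:]  2  'ba'
  14  s[11:],s[21:]  1  'b'
  15  s[21:],s[15:]  1  'b'
  16  s[15:],s[22:]  4  'bcab'
  17  s[22:],s[3:]  3  'bca'
  18  s[3:],s[25:]  2  'bc'
  19  s[25:],s[6:]  0  ''
  20  s[6:],s[16:]  2  'ca'
  21  s[16:],s[9:]  4  'caba'
  22  s[9:],s[13:]  3  'cab'
  23  s[13:],s[1:]  5  'cabca'
  24  s[1:],s[23:]  4  'cabc'
  25  s[23:],s[4:]  2  'ca'
  26  s[4:],s[27:]  1  'c'
  27  s[27:],s[0:]  1  'c'
  28  s[0:],s[26:]  2  'cc'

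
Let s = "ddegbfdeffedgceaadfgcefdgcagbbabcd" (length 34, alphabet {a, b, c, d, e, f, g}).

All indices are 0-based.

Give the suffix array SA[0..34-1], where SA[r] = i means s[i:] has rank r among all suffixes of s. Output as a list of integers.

[15, 30, 16, 26, 29, 28, 31, 4, 25, 32, 13, 20, 33, 0, 6, 1, 17, 23, 11, 14, 10, 21, 7, 2, 5, 22, 9, 8, 18, 27, 3, 24, 12, 19]

sorted suffixes:
  #0 SA[0]=15  'aadfgcefdgcagbbabcd'
  #1 SA[1]=30  'abcd'
  #2 SA[2]=16  'adfgcefdgcagbbabcd'
  #3 SA[3]=26  'agbbabcd'
  #4 SA[4]=29  'babcd'
  #5 SA[5]=28  'bbabcd'
  #6 SA[6]=31  'bcd'
  #7 SA[7]=4  'bfdeffedgceaadfgcefdgcagbbabcd'
  #8 SA[8]=25  'cagbbabcd'
  #9 SA[9]=32  'cd'
  #10 SA[10]=13  'ceaadfgcefdgcagbbabcd'
  #11 SA[11]=20  'cefdgcagbbabcd'
  #12 SA[12]=33  'd'
  #13 SA[13]=0  'ddegbfdeffedgceaadfgcefdgcagbbabcd'
  #14 SA[14]=6  'deffedgceaadfgcefdgcagbbabcd'
  #15 SA[15]=1  'degbfdeffedgceaadfgcefdgcagbbabcd'
  #16 SA[16]=17  'dfgcefdgcagbbabcd'
  #17 SA[17]=23  'dgcagbbabcd'
  #18 SA[18]=11  'dgceaadfgcefdgcagbbabcd'
  #19 SA[19]=14  'eaadfgcefdgcagbbabcd'
  #20 SA[20]=10  'edgceaadfgcefdgcagbbabcd'
  #21 SA[21]=21  'efdgcagbbabcd'
  #22 SA[22]=7  'effedgceaadfgcefdgcagbbabcd'
  #23 SA[23]=2  'egbfdeffedgceaadfgcefdgcagbbabcd'
  #24 SA[24]=5  'fdeffedgceaadfgcefdgcagbbabcd'
  #25 SA[25]=22  'fdgcagbbabcd'
  #26 SA[26]=9  'fedgceaadfgcefdgcagbbabcd'
  #27 SA[27]=8  'ffedgceaadfgcefdgcagbbabcd'
  #28 SA[28]=18  'fgcefdgcagbbabcd'
  #29 SA[29]=27  'gbbabcd'
  #30 SA[30]=3  'gbfdeffedgceaadfgcefdgcagbbabcd'
  #31 SA[31]=24  'gcagbbabcd'
  #32 SA[32]=12  'gceaadfgcefdgcagbbabcd'
  #33 SA[33]=19  'gcefdgcagbbabcd'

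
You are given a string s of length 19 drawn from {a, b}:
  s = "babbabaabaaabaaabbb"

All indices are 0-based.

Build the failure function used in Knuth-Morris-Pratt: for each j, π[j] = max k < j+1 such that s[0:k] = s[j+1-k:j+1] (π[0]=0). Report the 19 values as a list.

[0, 0, 1, 1, 2, 3, 2, 0, 1, 2, 0, 0, 1, 2, 0, 0, 1, 1, 1]

π[0] = 0
j=1 s[j]='a': π[1]=0 (border '')
j=2 s[j]='b': π[2]=1 (border 'b')
j=3 s[j]='b': k: 1→0; π[3]=1 (border 'b')
j=4 s[j]='a': π[4]=2 (border 'ba')
j=5 s[j]='b': π[5]=3 (border 'bab')
j=6 s[j]='a': k: 3→1; π[6]=2 (border 'ba')
j=7 s[j]='a': k: 2→0; π[7]=0 (border '')
j=8 s[j]='b': π[8]=1 (border 'b')
j=9 s[j]='a': π[9]=2 (border 'ba')
j=10 s[j]='a': k: 2→0; π[10]=0 (border '')
j=11 s[j]='a': π[11]=0 (border '')
j=12 s[j]='b': π[12]=1 (border 'b')
j=13 s[j]='a': π[13]=2 (border 'ba')
j=14 s[j]='a': k: 2→0; π[14]=0 (border '')
j=15 s[j]='a': π[15]=0 (border '')
j=16 s[j]='b': π[16]=1 (border 'b')
j=17 s[j]='b': k: 1→0; π[17]=1 (border 'b')
j=18 s[j]='b': k: 1→0; π[18]=1 (border 'b')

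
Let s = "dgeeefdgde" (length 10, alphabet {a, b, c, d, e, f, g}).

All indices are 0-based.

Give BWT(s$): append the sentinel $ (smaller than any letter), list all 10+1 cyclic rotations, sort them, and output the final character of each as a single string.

egf$dgeeedd

rank  rotation     last
    0  $dgeeefdgde  e
    1  de$dgeeefdg  g
    2  dgde$dgeeef  f
    3  dgeeefdgde$  $
    4  e$dgeeefdgd  d
    5  eeefdgde$dg  g
    6  eefdgde$dge  e
    7  efdgde$dgee  e
    8  fdgde$dgeee  e
    9  gde$dgeeefd  d
   10  geeefdgde$d  d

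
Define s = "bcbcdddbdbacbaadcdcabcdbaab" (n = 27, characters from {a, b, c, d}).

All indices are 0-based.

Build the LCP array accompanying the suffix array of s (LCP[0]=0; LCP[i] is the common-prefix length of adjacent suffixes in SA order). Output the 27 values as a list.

rank | idx | suffix
   0 |  24 | aab
   1 |  13 | aadcdcabcdbaab
   2 |  25 | ab
   3 |  19 | abcdbaab
   4 |  10 | acbaadcdcabcdbaab
   5 |  14 | adcdcabcdbaab
   6 |  26 | b
   7 |  23 | baab
   8 |  12 | baadcdcabcdbaab
   9 |   9 | bacbaadcdcabcdbaab
  10 |   0 | bcbcdddbdbacbaadcdcabcdbaab
  11 |  20 | bcdbaab
  12 |   2 | bcdddbdbacbaadcdcabcdbaab
  13 |   7 | bdbacbaadcdcabcdbaab
  14 |  18 | cabcdbaab
  15 |  11 | cbaadcdcabcdbaab
  16 |   1 | cbcdddbdbacbaadcdcabcdbaab
  17 |  21 | cdbaab
  18 |  16 | cdcabcdbaab
  19 |   3 | cdddbdbacbaadcdcabcdbaab
  20 |  22 | dbaab
  21 |   8 | dbacbaadcdcabcdbaab
  22 |   6 | dbdbacbaadcdcabcdbaab
  23 |  17 | dcabcdbaab
  24 |  15 | dcdcabcdbaab
  25 |   5 | ddbdbacbaadcdcabcdbaab
  26 |   4 | dddbdbacbaadcdcabcdbaab

SA = [24, 13, 25, 19, 10, 14, 26, 23, 12, 9, 0, 20, 2, 7, 18, 11, 1, 21, 16, 3, 22, 8, 6, 17, 15, 5, 4]
[i] adj suffixes → lcp
  [1] 24/13 → 2 ('aa')
  [2] 13/25 → 1 ('a')
  [3] 25/19 → 2 ('ab')
  [4] 19/10 → 1 ('a')
  [5] 10/14 → 1 ('a')
  [6] 14/26 → 0 ('')
  [7] 26/23 → 1 ('b')
  [8] 23/12 → 3 ('baa')
  [9] 12/9 → 2 ('ba')
  [10] 9/0 → 1 ('b')
  [11] 0/20 → 2 ('bc')
  [12] 20/2 → 3 ('bcd')
  [13] 2/7 → 1 ('b')
  [14] 7/18 → 0 ('')
  [15] 18/11 → 1 ('c')
  [16] 11/1 → 2 ('cb')
  [17] 1/21 → 1 ('c')
  [18] 21/16 → 2 ('cd')
  [19] 16/3 → 2 ('cd')
  [20] 3/22 → 0 ('')
  [21] 22/8 → 3 ('dba')
  [22] 8/6 → 2 ('db')
  [23] 6/17 → 1 ('d')
  [24] 17/15 → 2 ('dc')
  [25] 15/5 → 1 ('d')
  [26] 5/4 → 2 ('dd')

[0, 2, 1, 2, 1, 1, 0, 1, 3, 2, 1, 2, 3, 1, 0, 1, 2, 1, 2, 2, 0, 3, 2, 1, 2, 1, 2]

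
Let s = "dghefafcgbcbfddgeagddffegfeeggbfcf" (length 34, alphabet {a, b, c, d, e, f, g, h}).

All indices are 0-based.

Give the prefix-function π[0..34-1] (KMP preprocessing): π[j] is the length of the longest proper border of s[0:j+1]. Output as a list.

[0, 0, 0, 0, 0, 0, 0, 0, 0, 0, 0, 0, 0, 1, 1, 2, 0, 0, 0, 1, 1, 0, 0, 0, 0, 0, 0, 0, 0, 0, 0, 0, 0, 0]

π[0] = 0
j=1 s[j]='g': π[1]=0 (border '')
j=2 s[j]='h': π[2]=0 (border '')
j=3 s[j]='e': π[3]=0 (border '')
j=4 s[j]='f': π[4]=0 (border '')
j=5 s[j]='a': π[5]=0 (border '')
j=6 s[j]='f': π[6]=0 (border '')
j=7 s[j]='c': π[7]=0 (border '')
j=8 s[j]='g': π[8]=0 (border '')
j=9 s[j]='b': π[9]=0 (border '')
j=10 s[j]='c': π[10]=0 (border '')
j=11 s[j]='b': π[11]=0 (border '')
j=12 s[j]='f': π[12]=0 (border '')
j=13 s[j]='d': π[13]=1 (border 'd')
j=14 s[j]='d': k: 1→0; π[14]=1 (border 'd')
j=15 s[j]='g': π[15]=2 (border 'dg')
j=16 s[j]='e': k: 2→0; π[16]=0 (border '')
j=17 s[j]='a': π[17]=0 (border '')
j=18 s[j]='g': π[18]=0 (border '')
j=19 s[j]='d': π[19]=1 (border 'd')
j=20 s[j]='d': k: 1→0; π[20]=1 (border 'd')
j=21 s[j]='f': k: 1→0; π[21]=0 (border '')
j=22 s[j]='f': π[22]=0 (border '')
j=23 s[j]='e': π[23]=0 (border '')
j=24 s[j]='g': π[24]=0 (border '')
j=25 s[j]='f': π[25]=0 (border '')
j=26 s[j]='e': π[26]=0 (border '')
j=27 s[j]='e': π[27]=0 (border '')
j=28 s[j]='g': π[28]=0 (border '')
j=29 s[j]='g': π[29]=0 (border '')
j=30 s[j]='b': π[30]=0 (border '')
j=31 s[j]='f': π[31]=0 (border '')
j=32 s[j]='c': π[32]=0 (border '')
j=33 s[j]='f': π[33]=0 (border '')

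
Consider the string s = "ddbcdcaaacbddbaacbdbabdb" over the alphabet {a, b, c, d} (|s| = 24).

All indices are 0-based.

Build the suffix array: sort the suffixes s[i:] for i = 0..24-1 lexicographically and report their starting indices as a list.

[6, 14, 7, 20, 15, 8, 23, 13, 19, 2, 21, 17, 10, 5, 16, 9, 3, 22, 12, 18, 1, 4, 11, 0]

rank→(start, suffix):
  0 → (6, 'aaacbddbaacbdbabdb')
  1 → (14, 'aacbdbabdb')
  2 → (7, 'aacbddbaacbdbabdb')
  3 → (20, 'abdb')
  4 → (15, 'acbdbabdb')
  5 → (8, 'acbddbaacbdbabdb')
  6 → (23, 'b')
  7 → (13, 'baacbdbabdb')
  8 → (19, 'babdb')
  9 → (2, 'bcdcaaacbddbaacbdbabdb')
  10 → (21, 'bdb')
  11 → (17, 'bdbabdb')
  12 → (10, 'bddbaacbdbabdb')
  13 → (5, 'caaacbddbaacbdbabdb')
  14 → (16, 'cbdbabdb')
  15 → (9, 'cbddbaacbdbabdb')
  16 → (3, 'cdcaaacbddbaacbdbabdb')
  17 → (22, 'db')
  18 → (12, 'dbaacbdbabdb')
  19 → (18, 'dbabdb')
  20 → (1, 'dbcdcaaacbddbaacbdbabdb')
  21 → (4, 'dcaaacbddbaacbdbabdb')
  22 → (11, 'ddbaacbdbabdb')
  23 → (0, 'ddbcdcaaacbddbaacbdbabdb')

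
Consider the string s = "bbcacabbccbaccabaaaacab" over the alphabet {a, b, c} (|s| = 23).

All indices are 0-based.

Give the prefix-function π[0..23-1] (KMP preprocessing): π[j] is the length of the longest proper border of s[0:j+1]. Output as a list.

π[0] = 0
j=1 s[j]='b': π[1]=1 (border 'b')
j=2 s[j]='c': k: 1→0; π[2]=0 (border '')
j=3 s[j]='a': π[3]=0 (border '')
j=4 s[j]='c': π[4]=0 (border '')
j=5 s[j]='a': π[5]=0 (border '')
j=6 s[j]='b': π[6]=1 (border 'b')
j=7 s[j]='b': π[7]=2 (border 'bb')
j=8 s[j]='c': π[8]=3 (border 'bbc')
j=9 s[j]='c': k: 3→0; π[9]=0 (border '')
j=10 s[j]='b': π[10]=1 (border 'b')
j=11 s[j]='a': k: 1→0; π[11]=0 (border '')
j=12 s[j]='c': π[12]=0 (border '')
j=13 s[j]='c': π[13]=0 (border '')
j=14 s[j]='a': π[14]=0 (border '')
j=15 s[j]='b': π[15]=1 (border 'b')
j=16 s[j]='a': k: 1→0; π[16]=0 (border '')
j=17 s[j]='a': π[17]=0 (border '')
j=18 s[j]='a': π[18]=0 (border '')
j=19 s[j]='a': π[19]=0 (border '')
j=20 s[j]='c': π[20]=0 (border '')
j=21 s[j]='a': π[21]=0 (border '')
j=22 s[j]='b': π[22]=1 (border 'b')

[0, 1, 0, 0, 0, 0, 1, 2, 3, 0, 1, 0, 0, 0, 0, 1, 0, 0, 0, 0, 0, 0, 1]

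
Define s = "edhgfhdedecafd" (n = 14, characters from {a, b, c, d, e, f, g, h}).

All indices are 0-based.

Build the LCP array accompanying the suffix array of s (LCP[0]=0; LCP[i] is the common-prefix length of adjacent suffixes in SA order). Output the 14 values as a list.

sorted suffixes:
  #0 SA[0]=11  'afd'
  #1 SA[1]=10  'cafd'
  #2 SA[2]=13  'd'
  #3 SA[3]=8  'decafd'
  #4 SA[4]=6  'dedecafd'
  #5 SA[5]=1  'dhgfhdedecafd'
  #6 SA[6]=9  'ecafd'
  #7 SA[7]=7  'edecafd'
  #8 SA[8]=0  'edhgfhdedecafd'
  #9 SA[9]=12  'fd'
  #10 SA[10]=4  'fhdedecafd'
  #11 SA[11]=3  'gfhdedecafd'
  #12 SA[12]=5  'hdedecafd'
  #13 SA[13]=2  'hgfhdedecafd'

SA = [11, 10, 13, 8, 6, 1, 9, 7, 0, 12, 4, 3, 5, 2]
rank  pair      lcp
   1  s[11:],s[10:]  0  ''
   2  s[10:],s[13:]  0  ''
   3  s[13:],s[8:]  1  'd'
   4  s[8:],s[6:]  2  'de'
   5  s[6:],s[1:]  1  'd'
   6  s[1:],s[9:]  0  ''
   7  s[9:],s[7:]  1  'e'
   8  s[7:],s[0:]  2  'ed'
   9  s[0:],s[12:]  0  ''
  10  s[12:],s[4:]  1  'f'
  11  s[4:],s[3:]  0  ''
  12  s[3:],s[5:]  0  ''
  13  s[5:],s[2:]  1  'h'

[0, 0, 0, 1, 2, 1, 0, 1, 2, 0, 1, 0, 0, 1]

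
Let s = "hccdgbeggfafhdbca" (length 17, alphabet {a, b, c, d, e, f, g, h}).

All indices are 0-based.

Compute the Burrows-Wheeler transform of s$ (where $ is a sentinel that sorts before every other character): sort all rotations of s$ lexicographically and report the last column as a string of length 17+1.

rank  rotation            last
    0  $hccdgbeggfafhdbca  a
    1  a$hccdgbeggfafhdbc  c
    2  afhdbca$hccdgbeggf  f
    3  bca$hccdgbeggfafhd  d
    4  beggfafhdbca$hccdg  g
    5  ca$hccdgbeggfafhdb  b
    6  ccdgbeggfafhdbca$h  h
    7  cdgbeggfafhdbca$hc  c
    8  dbca$hccdgbeggfafh  h
    9  dgbeggfafhdbca$hcc  c
   10  eggfafhdbca$hccdgb  b
   11  fafhdbca$hccdgbegg  g
   12  fhdbca$hccdgbeggfa  a
   13  gbeggfafhdbca$hccd  d
   14  gfafhdbca$hccdgbeg  g
   15  ggfafhdbca$hccdgbe  e
   16  hccdgbeggfafhdbca$  $
   17  hdbca$hccdgbeggfaf  f

acfdgbhchcbgadge$f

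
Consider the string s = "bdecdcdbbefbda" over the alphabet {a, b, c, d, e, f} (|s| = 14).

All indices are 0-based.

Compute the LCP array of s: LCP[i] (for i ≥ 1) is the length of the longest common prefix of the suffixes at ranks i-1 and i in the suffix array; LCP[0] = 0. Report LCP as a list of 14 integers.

[0, 0, 1, 2, 1, 0, 2, 0, 1, 1, 1, 0, 1, 0]

rank | idx | suffix
   0 |  13 | a
   1 |   7 | bbefbda
   2 |  11 | bda
   3 |   0 | bdecdcdbbefbda
   4 |   8 | befbda
   5 |   5 | cdbbefbda
   6 |   3 | cdcdbbefbda
   7 |  12 | da
   8 |   6 | dbbefbda
   9 |   4 | dcdbbefbda
  10 |   1 | decdcdbbefbda
  11 |   2 | ecdcdbbefbda
  12 |   9 | efbda
  13 |  10 | fbda

SA = [13, 7, 11, 0, 8, 5, 3, 12, 6, 4, 1, 2, 9, 10]
[i] adj suffixes → lcp
  [1] 13/7 → 0 ('')
  [2] 7/11 → 1 ('b')
  [3] 11/0 → 2 ('bd')
  [4] 0/8 → 1 ('b')
  [5] 8/5 → 0 ('')
  [6] 5/3 → 2 ('cd')
  [7] 3/12 → 0 ('')
  [8] 12/6 → 1 ('d')
  [9] 6/4 → 1 ('d')
  [10] 4/1 → 1 ('d')
  [11] 1/2 → 0 ('')
  [12] 2/9 → 1 ('e')
  [13] 9/10 → 0 ('')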